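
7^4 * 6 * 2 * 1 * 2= 57624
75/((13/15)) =86.54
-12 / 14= -6 / 7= -0.86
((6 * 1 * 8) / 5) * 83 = 3984 / 5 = 796.80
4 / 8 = 1 / 2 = 0.50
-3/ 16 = -0.19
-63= -63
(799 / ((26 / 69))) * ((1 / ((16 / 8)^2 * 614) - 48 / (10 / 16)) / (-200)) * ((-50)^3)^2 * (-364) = -1421710690558593750 / 307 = -4630979448073595.28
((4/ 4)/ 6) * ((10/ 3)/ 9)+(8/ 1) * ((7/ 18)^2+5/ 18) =283/ 81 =3.49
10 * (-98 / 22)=-490 / 11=-44.55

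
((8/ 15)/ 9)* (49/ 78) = 196/ 5265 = 0.04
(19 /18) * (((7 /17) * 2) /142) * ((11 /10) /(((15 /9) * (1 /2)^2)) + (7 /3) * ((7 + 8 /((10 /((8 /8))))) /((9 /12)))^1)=134197 /814725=0.16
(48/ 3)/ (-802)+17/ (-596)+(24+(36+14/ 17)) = 246924919/ 4062932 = 60.78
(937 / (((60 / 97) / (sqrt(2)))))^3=750816789265369*sqrt(2) / 108000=9831623020.71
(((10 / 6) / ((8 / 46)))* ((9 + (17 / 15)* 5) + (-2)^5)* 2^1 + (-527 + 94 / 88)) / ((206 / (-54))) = 1019487 / 4532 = 224.95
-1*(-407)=407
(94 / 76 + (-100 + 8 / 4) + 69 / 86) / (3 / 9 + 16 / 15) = -56000 / 817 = -68.54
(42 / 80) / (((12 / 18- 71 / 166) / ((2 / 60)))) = 0.07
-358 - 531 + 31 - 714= -1572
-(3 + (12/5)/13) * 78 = -1242/5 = -248.40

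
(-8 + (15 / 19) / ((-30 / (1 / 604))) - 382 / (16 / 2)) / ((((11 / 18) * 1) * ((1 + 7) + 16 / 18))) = -1884465 / 183616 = -10.26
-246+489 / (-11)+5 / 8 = -25505 / 88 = -289.83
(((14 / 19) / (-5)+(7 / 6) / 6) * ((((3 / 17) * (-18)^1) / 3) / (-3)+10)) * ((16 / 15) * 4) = 453376 / 218025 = 2.08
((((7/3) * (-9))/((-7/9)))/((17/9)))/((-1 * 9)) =-27/17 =-1.59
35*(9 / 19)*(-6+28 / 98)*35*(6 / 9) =-42000 / 19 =-2210.53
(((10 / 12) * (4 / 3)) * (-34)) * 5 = -1700 / 9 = -188.89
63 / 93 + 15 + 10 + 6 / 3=27.68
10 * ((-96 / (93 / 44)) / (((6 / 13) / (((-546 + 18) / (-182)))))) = -619520 / 217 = -2854.93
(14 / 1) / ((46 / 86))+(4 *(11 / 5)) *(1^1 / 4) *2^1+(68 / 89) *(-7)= 258184 / 10235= 25.23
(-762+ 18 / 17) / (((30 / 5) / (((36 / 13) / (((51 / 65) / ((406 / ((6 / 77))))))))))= -674008720 / 289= -2332210.10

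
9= 9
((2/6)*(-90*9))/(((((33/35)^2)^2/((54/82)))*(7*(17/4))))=-77175000/10204777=-7.56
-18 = -18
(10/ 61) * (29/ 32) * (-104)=-1885/ 122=-15.45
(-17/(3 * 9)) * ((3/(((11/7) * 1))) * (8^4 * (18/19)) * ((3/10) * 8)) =-11194.43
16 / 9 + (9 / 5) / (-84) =2213 / 1260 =1.76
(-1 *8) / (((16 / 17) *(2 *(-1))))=17 / 4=4.25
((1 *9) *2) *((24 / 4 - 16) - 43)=-954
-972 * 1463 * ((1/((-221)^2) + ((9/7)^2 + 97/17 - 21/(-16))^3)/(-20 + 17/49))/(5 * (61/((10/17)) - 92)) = 163577444497289964207/202826492191232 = 806489.54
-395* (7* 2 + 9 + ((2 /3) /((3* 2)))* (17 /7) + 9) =-803035 /63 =-12746.59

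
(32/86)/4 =4/43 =0.09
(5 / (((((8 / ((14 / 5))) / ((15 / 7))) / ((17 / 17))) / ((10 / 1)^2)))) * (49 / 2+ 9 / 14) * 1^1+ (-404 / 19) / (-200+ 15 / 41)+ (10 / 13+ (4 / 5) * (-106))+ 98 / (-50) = 661082237833 / 70759325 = 9342.69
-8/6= -4/3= -1.33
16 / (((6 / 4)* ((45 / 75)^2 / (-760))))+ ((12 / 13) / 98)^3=-157152710618168 / 6978821031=-22518.52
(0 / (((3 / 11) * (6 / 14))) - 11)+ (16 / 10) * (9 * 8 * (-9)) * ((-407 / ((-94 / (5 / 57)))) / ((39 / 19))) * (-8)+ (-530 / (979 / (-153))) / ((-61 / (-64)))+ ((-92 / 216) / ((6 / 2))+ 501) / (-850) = 8089634004212149 / 5024440149300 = 1610.06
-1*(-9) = 9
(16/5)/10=8/25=0.32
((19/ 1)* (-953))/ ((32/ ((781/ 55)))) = -1285597/ 160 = -8034.98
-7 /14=-1 /2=-0.50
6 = 6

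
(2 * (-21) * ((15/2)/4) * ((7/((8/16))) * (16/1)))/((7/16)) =-40320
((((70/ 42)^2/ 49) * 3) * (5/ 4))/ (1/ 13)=2.76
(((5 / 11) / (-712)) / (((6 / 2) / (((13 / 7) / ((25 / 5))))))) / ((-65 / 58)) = 29 / 411180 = 0.00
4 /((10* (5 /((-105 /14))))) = -3 /5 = -0.60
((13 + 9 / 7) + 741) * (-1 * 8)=-42296 / 7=-6042.29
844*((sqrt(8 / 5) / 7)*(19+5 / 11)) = 361232*sqrt(10) / 385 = 2967.05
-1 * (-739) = 739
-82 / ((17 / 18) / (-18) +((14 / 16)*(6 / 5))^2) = -2656800 / 34021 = -78.09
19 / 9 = 2.11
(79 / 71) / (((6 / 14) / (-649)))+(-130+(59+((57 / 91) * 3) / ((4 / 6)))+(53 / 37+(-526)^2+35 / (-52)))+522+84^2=810407864633 / 2868684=282501.62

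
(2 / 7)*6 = 12 / 7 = 1.71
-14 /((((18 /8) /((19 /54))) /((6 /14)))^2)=-2888 /45927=-0.06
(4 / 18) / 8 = 1 / 36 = 0.03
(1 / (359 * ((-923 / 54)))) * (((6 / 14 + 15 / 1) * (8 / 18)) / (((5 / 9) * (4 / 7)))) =-5832 / 1656785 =-0.00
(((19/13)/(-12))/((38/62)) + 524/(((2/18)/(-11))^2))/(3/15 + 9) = 4005864565/7176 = 558230.85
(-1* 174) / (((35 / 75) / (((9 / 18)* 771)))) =-1006155 / 7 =-143736.43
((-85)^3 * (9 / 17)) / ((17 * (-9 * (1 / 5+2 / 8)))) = 42500 / 9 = 4722.22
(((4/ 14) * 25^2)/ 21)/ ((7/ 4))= 5000/ 1029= 4.86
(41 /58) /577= 41 /33466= 0.00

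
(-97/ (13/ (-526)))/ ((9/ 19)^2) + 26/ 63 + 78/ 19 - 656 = 2358479878/ 140049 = 16840.39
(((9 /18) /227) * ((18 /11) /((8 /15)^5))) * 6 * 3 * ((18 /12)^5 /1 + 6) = 26756578125 /1309147136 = 20.44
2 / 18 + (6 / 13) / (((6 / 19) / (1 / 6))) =83 / 234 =0.35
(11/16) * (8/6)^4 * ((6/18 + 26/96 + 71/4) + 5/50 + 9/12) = 50699/1215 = 41.73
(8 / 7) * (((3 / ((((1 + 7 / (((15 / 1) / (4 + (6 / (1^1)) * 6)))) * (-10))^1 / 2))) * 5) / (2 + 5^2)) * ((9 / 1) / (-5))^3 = 1944 / 51625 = 0.04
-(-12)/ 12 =1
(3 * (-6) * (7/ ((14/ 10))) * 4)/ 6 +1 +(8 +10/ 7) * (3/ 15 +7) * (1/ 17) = -32729/ 595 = -55.01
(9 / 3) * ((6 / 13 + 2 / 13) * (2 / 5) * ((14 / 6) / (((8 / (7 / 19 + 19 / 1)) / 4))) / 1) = 20608 / 1235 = 16.69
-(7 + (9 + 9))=-25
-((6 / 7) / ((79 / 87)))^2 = -272484 / 305809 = -0.89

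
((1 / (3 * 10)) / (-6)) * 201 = -67 / 60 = -1.12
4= 4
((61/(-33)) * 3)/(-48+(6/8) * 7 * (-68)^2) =-61/266508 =-0.00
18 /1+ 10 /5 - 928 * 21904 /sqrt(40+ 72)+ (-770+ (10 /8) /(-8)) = -5081728 * sqrt(7) /7 - 24005 /32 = -1921462.80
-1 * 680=-680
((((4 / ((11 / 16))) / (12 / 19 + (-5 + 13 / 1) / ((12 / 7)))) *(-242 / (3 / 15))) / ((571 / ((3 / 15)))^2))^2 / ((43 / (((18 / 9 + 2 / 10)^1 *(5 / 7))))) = 17712820224 / 18239159945720119525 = 0.00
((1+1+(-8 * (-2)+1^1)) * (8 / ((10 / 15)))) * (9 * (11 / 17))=22572 / 17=1327.76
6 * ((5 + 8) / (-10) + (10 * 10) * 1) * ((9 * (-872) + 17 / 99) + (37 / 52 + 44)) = -2643215281 / 572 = -4621005.74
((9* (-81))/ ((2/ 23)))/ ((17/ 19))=-318573/ 34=-9369.79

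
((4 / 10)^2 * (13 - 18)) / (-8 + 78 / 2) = -4 / 155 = -0.03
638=638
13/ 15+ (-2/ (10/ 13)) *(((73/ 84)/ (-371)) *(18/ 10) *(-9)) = 598351/ 779100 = 0.77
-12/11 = -1.09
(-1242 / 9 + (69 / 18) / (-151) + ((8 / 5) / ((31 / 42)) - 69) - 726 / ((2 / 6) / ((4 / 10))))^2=913378652844025 / 788823396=1157900.05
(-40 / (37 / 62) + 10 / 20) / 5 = -13.31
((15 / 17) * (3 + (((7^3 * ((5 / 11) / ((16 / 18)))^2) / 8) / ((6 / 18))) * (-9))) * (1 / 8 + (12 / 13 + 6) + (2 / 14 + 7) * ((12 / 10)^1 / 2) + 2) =-159032084985 / 45101056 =-3526.13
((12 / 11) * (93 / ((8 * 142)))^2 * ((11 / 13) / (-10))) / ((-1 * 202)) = 25947 / 8472106240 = 0.00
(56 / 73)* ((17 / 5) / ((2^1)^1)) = 476 / 365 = 1.30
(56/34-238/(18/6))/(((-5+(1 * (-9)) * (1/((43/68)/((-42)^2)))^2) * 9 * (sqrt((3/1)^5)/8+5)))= 2344236160/80658485038215603-58605904 * sqrt(3)/8962053893135067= 0.00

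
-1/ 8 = -0.12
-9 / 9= -1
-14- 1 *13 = -27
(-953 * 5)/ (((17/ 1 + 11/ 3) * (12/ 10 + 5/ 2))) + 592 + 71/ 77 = 46862710/ 88319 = 530.61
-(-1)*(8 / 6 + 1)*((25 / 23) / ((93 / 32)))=5600 / 6417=0.87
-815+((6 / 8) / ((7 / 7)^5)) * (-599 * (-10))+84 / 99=242771 / 66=3678.35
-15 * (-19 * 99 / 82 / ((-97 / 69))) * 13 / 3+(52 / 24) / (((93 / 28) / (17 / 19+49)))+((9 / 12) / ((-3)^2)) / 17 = -491279472545 / 477860412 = -1028.08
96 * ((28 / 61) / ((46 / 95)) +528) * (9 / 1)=641186496 / 1403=457011.04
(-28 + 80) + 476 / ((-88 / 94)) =-5021 / 11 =-456.45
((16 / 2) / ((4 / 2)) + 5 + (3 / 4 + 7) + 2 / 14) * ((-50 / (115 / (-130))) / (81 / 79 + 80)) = 12144275 / 1030561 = 11.78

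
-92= -92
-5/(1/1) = -5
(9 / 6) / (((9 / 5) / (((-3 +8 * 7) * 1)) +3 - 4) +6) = 795 / 2668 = 0.30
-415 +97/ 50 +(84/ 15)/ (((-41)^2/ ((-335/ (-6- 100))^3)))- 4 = -2608701295018/ 6256555925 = -416.95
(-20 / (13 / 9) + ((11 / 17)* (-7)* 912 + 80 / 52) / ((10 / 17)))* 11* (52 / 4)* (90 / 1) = -90522828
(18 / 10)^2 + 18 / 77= 6687 / 1925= 3.47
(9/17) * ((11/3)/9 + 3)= 92/51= 1.80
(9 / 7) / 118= 0.01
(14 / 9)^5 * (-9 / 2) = -268912 / 6561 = -40.99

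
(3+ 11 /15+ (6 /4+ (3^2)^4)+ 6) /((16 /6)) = 197167 /80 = 2464.59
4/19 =0.21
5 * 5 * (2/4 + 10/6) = 325/6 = 54.17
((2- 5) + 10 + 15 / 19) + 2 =186 / 19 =9.79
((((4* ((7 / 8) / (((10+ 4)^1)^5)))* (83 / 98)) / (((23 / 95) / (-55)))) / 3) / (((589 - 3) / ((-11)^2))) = -52474675 / 608898517248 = -0.00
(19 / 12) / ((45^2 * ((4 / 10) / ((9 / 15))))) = 19 / 16200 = 0.00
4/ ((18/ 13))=26/ 9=2.89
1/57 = 0.02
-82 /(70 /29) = -1189 /35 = -33.97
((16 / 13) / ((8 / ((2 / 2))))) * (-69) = -138 / 13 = -10.62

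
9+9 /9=10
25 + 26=51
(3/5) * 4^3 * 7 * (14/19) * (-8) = -150528/95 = -1584.51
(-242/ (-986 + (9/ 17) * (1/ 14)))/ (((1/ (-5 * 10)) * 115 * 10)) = -57596/ 5397157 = -0.01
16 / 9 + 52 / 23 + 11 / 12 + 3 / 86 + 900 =32221271 / 35604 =904.99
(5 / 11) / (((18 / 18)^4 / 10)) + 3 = 7.55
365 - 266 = 99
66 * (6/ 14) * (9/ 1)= 1782/ 7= 254.57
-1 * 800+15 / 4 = -3185 / 4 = -796.25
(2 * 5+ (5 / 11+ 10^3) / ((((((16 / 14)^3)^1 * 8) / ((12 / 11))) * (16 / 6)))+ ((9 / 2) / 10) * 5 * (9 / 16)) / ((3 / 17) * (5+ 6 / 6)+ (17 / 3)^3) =2959847271 / 11895775232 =0.25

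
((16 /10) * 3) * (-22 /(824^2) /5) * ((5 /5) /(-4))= 33 /4243600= 0.00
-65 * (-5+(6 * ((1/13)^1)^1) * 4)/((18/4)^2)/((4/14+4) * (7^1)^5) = 82/583443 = 0.00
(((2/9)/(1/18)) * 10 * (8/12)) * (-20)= -1600/3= -533.33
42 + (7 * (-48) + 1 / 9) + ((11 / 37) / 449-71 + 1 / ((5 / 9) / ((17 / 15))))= -1356299458 / 3737925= -362.85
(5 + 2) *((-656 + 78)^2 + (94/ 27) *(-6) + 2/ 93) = 652425298/ 279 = 2338441.93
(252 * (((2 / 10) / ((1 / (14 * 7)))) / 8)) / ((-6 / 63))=-64827 / 10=-6482.70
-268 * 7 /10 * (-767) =719446 /5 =143889.20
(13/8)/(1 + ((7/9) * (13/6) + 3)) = 0.29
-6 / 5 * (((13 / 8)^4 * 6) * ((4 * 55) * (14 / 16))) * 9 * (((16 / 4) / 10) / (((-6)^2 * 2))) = -19792773 / 40960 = -483.22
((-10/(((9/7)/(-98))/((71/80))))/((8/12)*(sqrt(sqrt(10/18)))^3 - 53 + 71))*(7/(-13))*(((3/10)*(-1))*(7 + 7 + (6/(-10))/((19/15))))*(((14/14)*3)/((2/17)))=2045.24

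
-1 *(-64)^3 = 262144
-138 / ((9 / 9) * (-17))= 138 / 17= 8.12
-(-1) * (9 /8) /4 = 9 /32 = 0.28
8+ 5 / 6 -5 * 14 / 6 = -17 / 6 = -2.83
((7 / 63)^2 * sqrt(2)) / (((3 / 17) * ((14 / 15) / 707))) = 8585 * sqrt(2) / 162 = 74.94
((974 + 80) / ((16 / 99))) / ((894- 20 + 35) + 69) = 6.67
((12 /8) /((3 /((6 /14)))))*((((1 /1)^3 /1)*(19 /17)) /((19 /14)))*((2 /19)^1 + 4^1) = 234 /323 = 0.72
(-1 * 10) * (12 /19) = -120 /19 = -6.32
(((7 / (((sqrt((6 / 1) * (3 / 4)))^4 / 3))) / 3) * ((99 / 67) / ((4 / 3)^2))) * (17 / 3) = 1309 / 804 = 1.63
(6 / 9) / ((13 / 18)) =12 / 13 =0.92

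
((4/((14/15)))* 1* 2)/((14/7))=30/7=4.29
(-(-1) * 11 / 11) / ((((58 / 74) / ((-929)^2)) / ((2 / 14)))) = 31932517 / 203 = 157303.04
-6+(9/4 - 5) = -35/4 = -8.75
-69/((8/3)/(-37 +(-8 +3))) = 4347/4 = 1086.75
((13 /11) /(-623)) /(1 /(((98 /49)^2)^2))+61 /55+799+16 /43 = 1179380254 /1473395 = 800.45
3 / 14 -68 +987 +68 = 13821 / 14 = 987.21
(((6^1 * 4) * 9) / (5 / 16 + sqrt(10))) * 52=-4608 / 13 + 73728 * sqrt(10) / 65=3232.44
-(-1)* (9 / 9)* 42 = 42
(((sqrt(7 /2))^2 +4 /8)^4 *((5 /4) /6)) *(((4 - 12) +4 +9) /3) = 800 /9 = 88.89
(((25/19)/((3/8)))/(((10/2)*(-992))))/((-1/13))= 65/7068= 0.01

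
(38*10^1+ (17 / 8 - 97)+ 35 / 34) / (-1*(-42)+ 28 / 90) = 1751265 / 258944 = 6.76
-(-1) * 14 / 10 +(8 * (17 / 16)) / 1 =9.90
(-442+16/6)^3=-2289529432/27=-84797386.37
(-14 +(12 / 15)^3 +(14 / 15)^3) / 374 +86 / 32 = 26796151 / 10098000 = 2.65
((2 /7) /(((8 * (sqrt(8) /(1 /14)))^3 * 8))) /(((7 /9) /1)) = 0.00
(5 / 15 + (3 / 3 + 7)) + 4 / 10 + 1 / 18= 791 / 90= 8.79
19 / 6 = 3.17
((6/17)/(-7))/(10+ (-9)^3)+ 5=427811/85561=5.00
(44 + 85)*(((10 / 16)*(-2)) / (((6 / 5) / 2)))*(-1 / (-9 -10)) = -1075 / 76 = -14.14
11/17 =0.65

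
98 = 98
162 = 162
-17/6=-2.83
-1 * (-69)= 69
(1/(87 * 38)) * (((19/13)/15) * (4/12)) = 1/101790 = 0.00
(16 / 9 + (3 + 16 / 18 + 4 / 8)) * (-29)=-1073 / 6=-178.83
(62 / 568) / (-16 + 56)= 31 / 11360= 0.00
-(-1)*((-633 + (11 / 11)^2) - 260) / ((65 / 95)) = -16948 / 13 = -1303.69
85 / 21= 4.05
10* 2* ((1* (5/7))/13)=100/91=1.10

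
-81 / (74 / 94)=-102.89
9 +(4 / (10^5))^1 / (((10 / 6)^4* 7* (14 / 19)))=13781251539 / 1531250000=9.00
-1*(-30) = 30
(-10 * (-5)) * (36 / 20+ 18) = 990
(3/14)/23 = 3/322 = 0.01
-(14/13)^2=-196/169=-1.16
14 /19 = 0.74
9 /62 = 0.15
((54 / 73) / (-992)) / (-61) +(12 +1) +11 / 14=213138581 / 15460816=13.79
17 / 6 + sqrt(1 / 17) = sqrt(17) / 17 + 17 / 6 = 3.08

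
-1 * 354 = -354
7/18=0.39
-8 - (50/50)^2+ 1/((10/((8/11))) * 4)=-494/55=-8.98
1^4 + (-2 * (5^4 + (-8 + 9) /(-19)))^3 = -13393100278133 /6859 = -1952631619.50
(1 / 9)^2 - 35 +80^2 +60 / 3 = 517186 / 81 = 6385.01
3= 3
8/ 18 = 4/ 9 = 0.44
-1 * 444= -444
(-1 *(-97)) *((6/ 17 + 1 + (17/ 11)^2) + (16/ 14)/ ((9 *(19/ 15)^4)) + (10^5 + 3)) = 18203209207632453/ 1876492079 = 9700658.70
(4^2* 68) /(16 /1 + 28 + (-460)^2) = 272 /52911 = 0.01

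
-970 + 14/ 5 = -4836/ 5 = -967.20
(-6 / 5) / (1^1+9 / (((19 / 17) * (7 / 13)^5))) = -957999 / 142817905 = -0.01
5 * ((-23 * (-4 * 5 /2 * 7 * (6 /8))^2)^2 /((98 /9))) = 1845352441.41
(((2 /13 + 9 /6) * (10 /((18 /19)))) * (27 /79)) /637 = 12255 /1308398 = 0.01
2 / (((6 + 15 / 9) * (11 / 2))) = 12 / 253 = 0.05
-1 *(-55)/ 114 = 55/ 114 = 0.48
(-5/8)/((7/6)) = -15/28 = -0.54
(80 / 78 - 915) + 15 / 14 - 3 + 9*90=-57823 / 546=-105.90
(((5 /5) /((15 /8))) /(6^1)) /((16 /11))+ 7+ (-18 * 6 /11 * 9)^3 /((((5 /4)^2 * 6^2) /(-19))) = 279180793097 /1197900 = 233058.51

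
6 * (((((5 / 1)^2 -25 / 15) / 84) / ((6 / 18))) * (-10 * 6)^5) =-3888000000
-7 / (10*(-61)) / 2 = 7 / 1220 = 0.01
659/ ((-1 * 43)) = -15.33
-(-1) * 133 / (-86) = -133 / 86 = -1.55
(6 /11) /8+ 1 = 47 /44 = 1.07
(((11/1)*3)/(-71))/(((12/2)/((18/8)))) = -99/568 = -0.17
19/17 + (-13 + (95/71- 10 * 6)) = -85147/1207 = -70.54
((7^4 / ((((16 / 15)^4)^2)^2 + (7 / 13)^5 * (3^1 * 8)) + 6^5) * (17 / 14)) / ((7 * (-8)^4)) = 1355187917070918420679066615821 / 3812827150420908874755603759104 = 0.36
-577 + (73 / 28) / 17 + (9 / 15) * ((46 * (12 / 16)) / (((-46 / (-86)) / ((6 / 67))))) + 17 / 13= -1185896457 / 2072980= -572.07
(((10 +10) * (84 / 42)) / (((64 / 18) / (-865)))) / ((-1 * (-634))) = -38925 / 2536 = -15.35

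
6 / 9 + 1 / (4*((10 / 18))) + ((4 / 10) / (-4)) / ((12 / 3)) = 131 / 120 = 1.09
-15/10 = -3/2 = -1.50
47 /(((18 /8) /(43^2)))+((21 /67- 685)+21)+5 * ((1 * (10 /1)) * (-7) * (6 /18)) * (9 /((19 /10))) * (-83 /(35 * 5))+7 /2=875898517 /22914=38225.47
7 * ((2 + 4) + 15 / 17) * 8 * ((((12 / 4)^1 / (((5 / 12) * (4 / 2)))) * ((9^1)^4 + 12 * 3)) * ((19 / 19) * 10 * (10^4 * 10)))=155604758400000 / 17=9153221082352.94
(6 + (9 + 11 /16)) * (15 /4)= 3765 /64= 58.83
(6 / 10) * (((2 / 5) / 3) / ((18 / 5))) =0.02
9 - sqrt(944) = 9 - 4 * sqrt(59) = -21.72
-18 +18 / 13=-216 / 13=-16.62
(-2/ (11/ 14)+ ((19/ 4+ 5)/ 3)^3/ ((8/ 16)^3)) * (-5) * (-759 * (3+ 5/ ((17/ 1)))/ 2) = 57822345/ 34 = 1700657.21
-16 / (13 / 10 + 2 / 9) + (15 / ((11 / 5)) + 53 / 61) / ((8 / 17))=2141531 / 367708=5.82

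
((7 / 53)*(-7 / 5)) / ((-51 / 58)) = 2842 / 13515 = 0.21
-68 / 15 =-4.53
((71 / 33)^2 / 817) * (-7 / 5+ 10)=5041 / 103455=0.05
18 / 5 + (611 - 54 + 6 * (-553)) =-2757.40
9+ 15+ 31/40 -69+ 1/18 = -44.17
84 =84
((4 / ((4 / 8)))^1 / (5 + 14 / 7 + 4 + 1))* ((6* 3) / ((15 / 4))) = 16 / 5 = 3.20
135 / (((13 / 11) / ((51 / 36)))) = 8415 / 52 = 161.83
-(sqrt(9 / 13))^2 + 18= 225 / 13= 17.31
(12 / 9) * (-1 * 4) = -16 / 3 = -5.33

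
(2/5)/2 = 1/5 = 0.20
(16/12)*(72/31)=96/31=3.10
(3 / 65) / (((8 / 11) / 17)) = 561 / 520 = 1.08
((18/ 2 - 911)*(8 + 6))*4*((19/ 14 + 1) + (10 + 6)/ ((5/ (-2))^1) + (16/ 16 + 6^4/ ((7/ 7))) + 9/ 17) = -5553610392/ 85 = -65336592.85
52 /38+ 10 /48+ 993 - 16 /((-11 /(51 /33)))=55000799 /55176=996.82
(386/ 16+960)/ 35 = 7873/ 280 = 28.12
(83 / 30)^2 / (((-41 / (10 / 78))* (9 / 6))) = -6889 / 431730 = -0.02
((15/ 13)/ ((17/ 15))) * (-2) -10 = -2660/ 221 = -12.04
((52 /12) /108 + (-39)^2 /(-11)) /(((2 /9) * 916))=-492661 /725472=-0.68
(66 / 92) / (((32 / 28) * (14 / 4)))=33 / 184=0.18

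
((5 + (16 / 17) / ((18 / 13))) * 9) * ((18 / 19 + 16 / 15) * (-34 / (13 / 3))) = -997612 / 1235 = -807.78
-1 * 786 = -786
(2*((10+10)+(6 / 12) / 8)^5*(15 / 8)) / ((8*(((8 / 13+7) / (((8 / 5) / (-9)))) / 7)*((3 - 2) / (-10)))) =57434493372165 / 23068672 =2489718.24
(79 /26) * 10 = 30.38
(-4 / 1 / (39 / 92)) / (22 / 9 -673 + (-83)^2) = -552 / 363779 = -0.00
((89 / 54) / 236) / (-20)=-89 / 254880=-0.00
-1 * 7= -7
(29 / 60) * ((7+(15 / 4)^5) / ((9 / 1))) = 22229747 / 552960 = 40.20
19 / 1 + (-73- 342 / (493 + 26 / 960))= -12943422 / 236653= -54.69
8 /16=1 /2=0.50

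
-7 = -7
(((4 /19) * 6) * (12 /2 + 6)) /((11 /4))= 1152 /209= 5.51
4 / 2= 2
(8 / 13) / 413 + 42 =225506 / 5369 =42.00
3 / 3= 1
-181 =-181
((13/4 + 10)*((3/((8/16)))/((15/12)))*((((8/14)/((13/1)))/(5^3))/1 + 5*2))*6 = 217042632/56875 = 3816.13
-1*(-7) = 7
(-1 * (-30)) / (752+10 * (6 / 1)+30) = 15 / 421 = 0.04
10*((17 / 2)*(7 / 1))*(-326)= -193970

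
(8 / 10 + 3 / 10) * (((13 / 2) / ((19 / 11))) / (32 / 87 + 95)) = 136851 / 3152860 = 0.04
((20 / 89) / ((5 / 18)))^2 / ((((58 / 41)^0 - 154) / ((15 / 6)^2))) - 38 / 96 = -2731283 / 6463536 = -0.42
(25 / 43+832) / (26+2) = 35801 / 1204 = 29.74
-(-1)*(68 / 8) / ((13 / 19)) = 323 / 26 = 12.42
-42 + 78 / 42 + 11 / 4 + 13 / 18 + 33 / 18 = -8779 / 252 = -34.84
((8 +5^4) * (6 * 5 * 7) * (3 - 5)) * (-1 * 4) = 1063440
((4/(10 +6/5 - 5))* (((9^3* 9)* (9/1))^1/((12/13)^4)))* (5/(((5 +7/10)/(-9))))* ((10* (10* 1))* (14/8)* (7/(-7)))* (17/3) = 7742797846875/18848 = 410802092.89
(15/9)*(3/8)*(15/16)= 75/128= 0.59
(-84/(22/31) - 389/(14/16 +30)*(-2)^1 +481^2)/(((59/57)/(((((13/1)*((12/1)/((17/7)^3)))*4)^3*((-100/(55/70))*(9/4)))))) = -4478467821669260460982886400/846598850312083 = -5289952638157.21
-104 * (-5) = 520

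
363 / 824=0.44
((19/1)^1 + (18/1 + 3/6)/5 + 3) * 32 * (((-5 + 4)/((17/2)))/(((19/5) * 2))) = -4112/323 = -12.73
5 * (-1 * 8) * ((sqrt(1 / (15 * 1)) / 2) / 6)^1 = -2 * sqrt(15) / 9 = -0.86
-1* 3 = -3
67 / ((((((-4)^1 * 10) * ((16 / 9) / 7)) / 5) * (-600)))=1407 / 25600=0.05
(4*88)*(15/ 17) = 5280/ 17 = 310.59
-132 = -132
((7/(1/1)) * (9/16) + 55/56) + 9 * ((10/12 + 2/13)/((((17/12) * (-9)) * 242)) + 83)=204725881/272272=751.92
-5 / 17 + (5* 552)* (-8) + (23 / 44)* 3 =-16514887 / 748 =-22078.73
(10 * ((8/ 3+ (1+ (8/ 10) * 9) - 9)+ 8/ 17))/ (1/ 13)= 303.84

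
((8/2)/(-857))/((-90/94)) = 188/38565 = 0.00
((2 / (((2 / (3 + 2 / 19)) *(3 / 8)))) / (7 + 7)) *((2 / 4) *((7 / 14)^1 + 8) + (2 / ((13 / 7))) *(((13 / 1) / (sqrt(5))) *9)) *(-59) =-83544 *sqrt(5) / 95 - 59177 / 399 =-2114.74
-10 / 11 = -0.91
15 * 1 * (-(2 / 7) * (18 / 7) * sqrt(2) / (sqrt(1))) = -540 * sqrt(2) / 49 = -15.59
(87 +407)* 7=3458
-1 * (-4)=4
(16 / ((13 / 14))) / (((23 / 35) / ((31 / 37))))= 21.97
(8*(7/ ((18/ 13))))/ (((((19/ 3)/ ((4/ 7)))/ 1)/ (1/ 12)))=0.30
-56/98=-0.57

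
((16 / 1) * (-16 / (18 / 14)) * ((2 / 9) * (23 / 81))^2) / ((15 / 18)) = -7583744 / 7971615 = -0.95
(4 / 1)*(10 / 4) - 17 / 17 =9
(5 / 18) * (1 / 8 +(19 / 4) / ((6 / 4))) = 395 / 432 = 0.91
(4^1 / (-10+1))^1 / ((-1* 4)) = 1 / 9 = 0.11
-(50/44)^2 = -625/484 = -1.29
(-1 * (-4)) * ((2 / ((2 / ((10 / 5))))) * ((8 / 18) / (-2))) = -1.78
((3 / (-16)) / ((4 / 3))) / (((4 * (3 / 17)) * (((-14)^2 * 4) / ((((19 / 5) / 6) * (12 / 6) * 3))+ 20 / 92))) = -7429 / 7701760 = -0.00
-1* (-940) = 940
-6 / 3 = -2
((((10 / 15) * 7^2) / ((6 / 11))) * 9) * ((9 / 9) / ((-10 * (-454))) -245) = -599529161 / 4540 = -132054.88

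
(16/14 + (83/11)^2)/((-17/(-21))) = 147573/2057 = 71.74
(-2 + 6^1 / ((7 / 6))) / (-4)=-11 / 14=-0.79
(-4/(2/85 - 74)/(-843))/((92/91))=-7735/121918032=-0.00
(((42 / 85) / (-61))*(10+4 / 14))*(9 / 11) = -3888 / 57035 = -0.07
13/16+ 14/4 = 69/16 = 4.31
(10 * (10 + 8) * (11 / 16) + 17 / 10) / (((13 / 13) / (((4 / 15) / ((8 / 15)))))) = 2509 / 40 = 62.72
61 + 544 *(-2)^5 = -17347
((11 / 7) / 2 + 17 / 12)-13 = -907 / 84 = -10.80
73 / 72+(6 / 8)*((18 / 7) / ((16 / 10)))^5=5610437807 / 619573248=9.06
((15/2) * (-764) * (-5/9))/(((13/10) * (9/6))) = 191000/117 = 1632.48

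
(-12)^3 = -1728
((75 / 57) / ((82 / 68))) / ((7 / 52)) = 44200 / 5453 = 8.11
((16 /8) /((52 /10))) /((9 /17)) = 85 /117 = 0.73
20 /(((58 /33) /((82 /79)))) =27060 /2291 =11.81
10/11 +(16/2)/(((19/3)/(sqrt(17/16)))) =10/11 +6 * sqrt(17)/19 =2.21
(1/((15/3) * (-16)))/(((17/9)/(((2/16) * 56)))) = -63/1360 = -0.05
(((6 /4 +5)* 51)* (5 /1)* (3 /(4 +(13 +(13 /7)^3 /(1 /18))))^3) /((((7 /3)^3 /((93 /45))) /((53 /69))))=0.00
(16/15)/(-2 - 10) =-4/45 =-0.09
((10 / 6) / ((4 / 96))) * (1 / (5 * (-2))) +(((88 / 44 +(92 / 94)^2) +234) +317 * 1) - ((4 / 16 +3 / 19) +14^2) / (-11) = 95326745 / 167884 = 567.81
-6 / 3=-2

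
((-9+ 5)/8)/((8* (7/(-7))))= 1/16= 0.06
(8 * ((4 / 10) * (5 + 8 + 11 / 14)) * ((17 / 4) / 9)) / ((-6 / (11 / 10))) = -36091 / 9450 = -3.82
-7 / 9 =-0.78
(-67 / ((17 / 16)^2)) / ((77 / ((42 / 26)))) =-51456 / 41327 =-1.25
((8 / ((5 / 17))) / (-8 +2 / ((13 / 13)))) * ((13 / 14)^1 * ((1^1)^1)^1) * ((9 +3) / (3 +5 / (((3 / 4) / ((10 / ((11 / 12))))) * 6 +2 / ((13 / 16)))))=-754936 / 70835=-10.66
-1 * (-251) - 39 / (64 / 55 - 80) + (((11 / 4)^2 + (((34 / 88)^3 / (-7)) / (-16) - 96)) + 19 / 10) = 2132494735451 / 12927523840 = 164.96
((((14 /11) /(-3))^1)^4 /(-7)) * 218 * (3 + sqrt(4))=-5981920 /1185921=-5.04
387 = 387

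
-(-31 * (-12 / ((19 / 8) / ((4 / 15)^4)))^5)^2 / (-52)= 327011354611021863388302997741929251209216 / 149250974991058348155692229165651951916515827178955078125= 0.00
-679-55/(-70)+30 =-9075/14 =-648.21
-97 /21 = -4.62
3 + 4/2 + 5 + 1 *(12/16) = 43/4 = 10.75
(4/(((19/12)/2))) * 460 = 44160/19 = 2324.21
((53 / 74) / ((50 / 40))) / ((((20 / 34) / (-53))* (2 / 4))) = -95506 / 925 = -103.25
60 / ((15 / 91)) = 364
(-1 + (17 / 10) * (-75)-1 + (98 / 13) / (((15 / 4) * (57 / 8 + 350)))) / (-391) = 144286513 / 435663930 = 0.33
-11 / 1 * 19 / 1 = -209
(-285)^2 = 81225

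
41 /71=0.58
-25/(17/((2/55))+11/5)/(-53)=250/248941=0.00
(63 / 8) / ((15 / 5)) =2.62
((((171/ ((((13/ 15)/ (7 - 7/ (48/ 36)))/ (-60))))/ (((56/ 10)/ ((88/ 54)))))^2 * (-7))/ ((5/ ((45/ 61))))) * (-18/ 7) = 995107781250/ 10309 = 96528061.04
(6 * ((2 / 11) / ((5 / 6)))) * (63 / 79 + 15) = 89856 / 4345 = 20.68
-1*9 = -9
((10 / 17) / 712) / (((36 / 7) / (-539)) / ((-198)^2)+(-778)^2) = 20543985 / 15051257932416044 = 0.00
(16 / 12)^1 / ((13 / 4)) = 16 / 39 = 0.41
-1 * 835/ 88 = -835/ 88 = -9.49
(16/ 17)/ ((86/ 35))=0.38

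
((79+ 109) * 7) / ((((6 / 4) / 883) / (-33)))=-25564616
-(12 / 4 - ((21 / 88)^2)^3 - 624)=288395023658985 / 464404086784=621.00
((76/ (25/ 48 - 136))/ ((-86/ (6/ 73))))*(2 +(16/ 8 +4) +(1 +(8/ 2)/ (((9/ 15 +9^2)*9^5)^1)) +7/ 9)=35806056928/ 6830386570287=0.01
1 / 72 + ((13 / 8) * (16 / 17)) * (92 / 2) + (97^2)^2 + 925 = 108361058273 / 1224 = 88530276.37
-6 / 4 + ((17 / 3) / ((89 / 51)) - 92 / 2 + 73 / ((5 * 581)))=-22869691 / 517090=-44.23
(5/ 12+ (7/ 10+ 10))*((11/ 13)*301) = 2208437/ 780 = 2831.33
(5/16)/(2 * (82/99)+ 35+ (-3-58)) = -99/7712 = -0.01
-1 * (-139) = 139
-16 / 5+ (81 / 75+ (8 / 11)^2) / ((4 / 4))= -4813 / 3025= -1.59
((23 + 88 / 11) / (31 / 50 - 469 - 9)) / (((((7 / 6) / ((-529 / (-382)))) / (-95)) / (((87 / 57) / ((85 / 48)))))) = 3424111200 / 542518501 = 6.31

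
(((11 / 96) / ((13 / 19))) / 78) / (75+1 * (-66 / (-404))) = 21109 / 738986976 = 0.00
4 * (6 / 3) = 8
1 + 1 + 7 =9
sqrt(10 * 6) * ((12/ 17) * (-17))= -24 * sqrt(15)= -92.95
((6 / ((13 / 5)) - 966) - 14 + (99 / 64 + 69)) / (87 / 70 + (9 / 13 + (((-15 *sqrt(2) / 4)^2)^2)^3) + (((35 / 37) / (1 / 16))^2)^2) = -0.00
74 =74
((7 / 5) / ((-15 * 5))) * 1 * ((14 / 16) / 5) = -49 / 15000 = -0.00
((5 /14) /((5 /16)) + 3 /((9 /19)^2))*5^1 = 13715 /189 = 72.57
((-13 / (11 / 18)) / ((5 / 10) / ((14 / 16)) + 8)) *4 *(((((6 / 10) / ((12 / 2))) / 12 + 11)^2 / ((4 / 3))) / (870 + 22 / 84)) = -3334773351 / 3216488000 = -1.04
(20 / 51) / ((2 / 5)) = 50 / 51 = 0.98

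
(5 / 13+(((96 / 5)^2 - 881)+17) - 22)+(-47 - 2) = -183942 / 325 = -565.98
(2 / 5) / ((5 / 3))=6 / 25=0.24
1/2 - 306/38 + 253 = 9327/38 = 245.45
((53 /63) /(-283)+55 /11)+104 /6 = 398128 /17829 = 22.33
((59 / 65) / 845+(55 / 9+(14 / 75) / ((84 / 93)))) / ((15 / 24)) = 24988532 / 2471625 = 10.11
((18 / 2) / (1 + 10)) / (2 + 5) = 9 / 77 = 0.12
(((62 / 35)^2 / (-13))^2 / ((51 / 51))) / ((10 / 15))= 22164504 / 253605625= 0.09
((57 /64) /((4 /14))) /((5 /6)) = 1197 /320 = 3.74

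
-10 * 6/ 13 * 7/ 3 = -140/ 13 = -10.77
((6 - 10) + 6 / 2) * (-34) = 34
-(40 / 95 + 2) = -46 / 19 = -2.42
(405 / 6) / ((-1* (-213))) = 45 / 142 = 0.32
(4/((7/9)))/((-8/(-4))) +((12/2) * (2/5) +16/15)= 634/105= 6.04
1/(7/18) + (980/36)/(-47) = 5899/2961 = 1.99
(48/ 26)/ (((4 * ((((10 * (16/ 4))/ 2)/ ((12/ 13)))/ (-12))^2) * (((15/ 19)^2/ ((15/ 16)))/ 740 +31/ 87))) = 9036170784/ 22799971675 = 0.40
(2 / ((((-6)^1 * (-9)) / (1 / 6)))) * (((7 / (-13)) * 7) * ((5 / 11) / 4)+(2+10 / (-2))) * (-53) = 103933 / 92664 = 1.12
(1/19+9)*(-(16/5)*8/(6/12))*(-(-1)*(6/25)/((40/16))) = -528384/11875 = -44.50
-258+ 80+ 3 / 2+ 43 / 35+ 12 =-11429 / 70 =-163.27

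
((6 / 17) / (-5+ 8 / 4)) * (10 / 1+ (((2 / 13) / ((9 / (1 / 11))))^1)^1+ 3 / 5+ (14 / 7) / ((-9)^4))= -99469078 / 79748955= -1.25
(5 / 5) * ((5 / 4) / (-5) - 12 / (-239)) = -191 / 956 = -0.20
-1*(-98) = 98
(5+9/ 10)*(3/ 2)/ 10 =177/ 200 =0.88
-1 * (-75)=75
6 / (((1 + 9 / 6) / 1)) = 12 / 5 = 2.40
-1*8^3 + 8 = -504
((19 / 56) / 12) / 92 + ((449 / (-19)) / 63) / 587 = -686135 / 2068569216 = -0.00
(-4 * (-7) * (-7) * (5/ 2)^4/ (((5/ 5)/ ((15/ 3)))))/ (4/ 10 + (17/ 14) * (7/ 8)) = -3062500/ 117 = -26175.21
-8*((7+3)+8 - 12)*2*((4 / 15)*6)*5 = -768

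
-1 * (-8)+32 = 40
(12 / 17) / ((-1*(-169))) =12 / 2873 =0.00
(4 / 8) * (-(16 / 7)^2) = -128 / 49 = -2.61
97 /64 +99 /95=15551 /6080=2.56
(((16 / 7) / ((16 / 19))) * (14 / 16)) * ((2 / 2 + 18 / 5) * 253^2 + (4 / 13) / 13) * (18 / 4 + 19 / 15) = 4032620.66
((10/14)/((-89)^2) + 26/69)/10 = 1441967/38258430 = 0.04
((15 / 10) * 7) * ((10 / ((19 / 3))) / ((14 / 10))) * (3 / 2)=17.76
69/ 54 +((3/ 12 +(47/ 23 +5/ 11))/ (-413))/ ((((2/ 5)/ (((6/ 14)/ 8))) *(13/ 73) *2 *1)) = 13969103773/ 10953790848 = 1.28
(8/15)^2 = 0.28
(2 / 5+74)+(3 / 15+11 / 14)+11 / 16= 42601 / 560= 76.07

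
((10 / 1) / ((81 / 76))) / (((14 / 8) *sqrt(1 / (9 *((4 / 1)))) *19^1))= 320 / 189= 1.69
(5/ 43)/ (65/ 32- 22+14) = -160/ 8213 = -0.02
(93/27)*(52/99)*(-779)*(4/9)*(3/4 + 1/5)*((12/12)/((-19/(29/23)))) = 36416692/922185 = 39.49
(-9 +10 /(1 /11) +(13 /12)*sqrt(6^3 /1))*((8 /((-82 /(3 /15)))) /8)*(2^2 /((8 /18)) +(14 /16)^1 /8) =-58883 /26240 -7579*sqrt(6) /52480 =-2.60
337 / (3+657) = 337 / 660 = 0.51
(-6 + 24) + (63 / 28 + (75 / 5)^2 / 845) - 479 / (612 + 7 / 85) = 694039123 / 35170252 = 19.73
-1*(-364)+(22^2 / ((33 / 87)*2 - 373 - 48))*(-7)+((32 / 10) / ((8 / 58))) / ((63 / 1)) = 204246356 / 548415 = 372.43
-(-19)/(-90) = -19/90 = -0.21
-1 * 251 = -251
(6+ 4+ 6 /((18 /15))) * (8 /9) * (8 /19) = 320 /57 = 5.61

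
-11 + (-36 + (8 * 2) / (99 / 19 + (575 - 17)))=-502643 / 10701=-46.97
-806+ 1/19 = -15313/19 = -805.95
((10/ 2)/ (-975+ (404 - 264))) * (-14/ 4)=7/ 334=0.02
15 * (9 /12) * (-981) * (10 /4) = -220725 /8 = -27590.62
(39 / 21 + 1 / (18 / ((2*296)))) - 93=-3670 / 63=-58.25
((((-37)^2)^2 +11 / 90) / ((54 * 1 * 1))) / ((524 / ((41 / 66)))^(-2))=5603990344175696 / 226935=24694253174.59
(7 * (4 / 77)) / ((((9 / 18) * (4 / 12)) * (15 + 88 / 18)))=216 / 1969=0.11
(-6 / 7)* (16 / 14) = -48 / 49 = -0.98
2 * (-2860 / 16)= -715 / 2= -357.50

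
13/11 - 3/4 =19/44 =0.43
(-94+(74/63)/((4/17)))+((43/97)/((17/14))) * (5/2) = -18303905/207774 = -88.10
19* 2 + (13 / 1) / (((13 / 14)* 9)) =356 / 9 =39.56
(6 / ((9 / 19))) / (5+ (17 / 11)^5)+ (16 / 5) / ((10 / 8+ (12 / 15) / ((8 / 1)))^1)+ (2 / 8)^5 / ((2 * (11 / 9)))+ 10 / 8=255888175339 / 56393238528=4.54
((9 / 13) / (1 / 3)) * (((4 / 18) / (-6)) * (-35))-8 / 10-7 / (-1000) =24691 / 13000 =1.90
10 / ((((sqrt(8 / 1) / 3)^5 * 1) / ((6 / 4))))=3645 * sqrt(2) / 256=20.14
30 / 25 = 6 / 5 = 1.20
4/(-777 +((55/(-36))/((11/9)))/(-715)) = -2288/444443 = -0.01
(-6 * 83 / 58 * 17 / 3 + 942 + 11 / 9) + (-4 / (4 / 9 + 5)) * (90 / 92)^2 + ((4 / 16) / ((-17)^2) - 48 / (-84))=6995189490505 / 7820780436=894.44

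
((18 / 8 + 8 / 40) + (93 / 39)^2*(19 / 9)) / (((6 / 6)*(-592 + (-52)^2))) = 0.01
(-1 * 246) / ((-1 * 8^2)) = 123 / 32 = 3.84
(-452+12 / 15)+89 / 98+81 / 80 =-352235 / 784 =-449.28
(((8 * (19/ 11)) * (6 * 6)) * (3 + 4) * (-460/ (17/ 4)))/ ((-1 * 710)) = 7047936/ 13277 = 530.84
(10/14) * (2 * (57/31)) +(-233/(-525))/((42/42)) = 3.07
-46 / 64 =-23 / 32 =-0.72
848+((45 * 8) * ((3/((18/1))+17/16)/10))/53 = 179953/212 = 848.83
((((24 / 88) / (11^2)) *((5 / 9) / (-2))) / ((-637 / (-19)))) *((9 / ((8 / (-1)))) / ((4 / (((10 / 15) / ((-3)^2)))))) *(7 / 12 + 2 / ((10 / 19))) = 0.00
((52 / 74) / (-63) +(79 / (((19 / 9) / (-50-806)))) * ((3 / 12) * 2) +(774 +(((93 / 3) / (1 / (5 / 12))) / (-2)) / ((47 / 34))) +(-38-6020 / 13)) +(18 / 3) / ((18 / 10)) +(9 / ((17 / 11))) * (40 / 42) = -4137400902227 / 262874196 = -15739.09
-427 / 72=-5.93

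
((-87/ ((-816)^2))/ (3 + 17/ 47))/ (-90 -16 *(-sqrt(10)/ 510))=1363 *sqrt(10)/ 9054215654144 + 920025/ 2130403683328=0.00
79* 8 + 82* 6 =1124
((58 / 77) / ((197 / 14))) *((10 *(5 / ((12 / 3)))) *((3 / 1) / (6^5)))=725 / 2808432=0.00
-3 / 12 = -1 / 4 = -0.25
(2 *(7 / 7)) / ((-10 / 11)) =-11 / 5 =-2.20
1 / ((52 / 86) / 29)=1247 / 26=47.96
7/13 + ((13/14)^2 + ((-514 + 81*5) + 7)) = -256327/2548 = -100.60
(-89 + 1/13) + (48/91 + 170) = 7426/91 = 81.60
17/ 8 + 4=49/ 8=6.12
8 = 8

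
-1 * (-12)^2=-144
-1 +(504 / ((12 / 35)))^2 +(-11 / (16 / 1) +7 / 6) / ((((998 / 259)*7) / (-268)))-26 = 25878558031 / 11976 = 2160868.24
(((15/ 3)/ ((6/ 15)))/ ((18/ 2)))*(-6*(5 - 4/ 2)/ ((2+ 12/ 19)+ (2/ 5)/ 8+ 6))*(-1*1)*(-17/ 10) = -16150/ 3299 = -4.90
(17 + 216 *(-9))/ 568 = -1927/ 568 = -3.39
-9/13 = -0.69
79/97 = 0.81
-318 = -318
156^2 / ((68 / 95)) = 577980 / 17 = 33998.82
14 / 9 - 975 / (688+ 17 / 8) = 7094 / 49689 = 0.14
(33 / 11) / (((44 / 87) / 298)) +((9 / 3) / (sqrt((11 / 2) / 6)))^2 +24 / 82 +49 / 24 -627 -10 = 1124549 / 984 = 1142.83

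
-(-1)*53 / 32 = 1.66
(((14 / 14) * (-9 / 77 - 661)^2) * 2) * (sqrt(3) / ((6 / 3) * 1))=2591420836 * sqrt(3) / 5929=757037.03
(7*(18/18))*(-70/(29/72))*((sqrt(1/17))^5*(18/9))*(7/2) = -246960*sqrt(17)/142477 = -7.15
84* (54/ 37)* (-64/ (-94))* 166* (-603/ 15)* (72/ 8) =-43588274688/ 8695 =-5013027.57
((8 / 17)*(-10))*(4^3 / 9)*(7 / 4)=-8960 / 153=-58.56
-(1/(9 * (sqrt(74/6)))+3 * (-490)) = 1470 - sqrt(111)/333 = 1469.97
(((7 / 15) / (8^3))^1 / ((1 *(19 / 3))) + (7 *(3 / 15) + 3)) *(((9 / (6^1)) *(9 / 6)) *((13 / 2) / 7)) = 25040691 / 2723840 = 9.19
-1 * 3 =-3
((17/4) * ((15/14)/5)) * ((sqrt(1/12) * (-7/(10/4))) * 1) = -17 * sqrt(3)/40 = -0.74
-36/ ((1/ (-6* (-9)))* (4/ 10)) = -4860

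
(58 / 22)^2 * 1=841 / 121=6.95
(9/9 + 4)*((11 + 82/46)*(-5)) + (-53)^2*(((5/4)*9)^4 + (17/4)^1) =264997490191/5888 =45006367.22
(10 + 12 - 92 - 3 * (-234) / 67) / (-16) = 997 / 268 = 3.72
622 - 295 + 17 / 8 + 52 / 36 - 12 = 22937 / 72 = 318.57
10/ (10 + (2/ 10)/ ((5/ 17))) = 250/ 267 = 0.94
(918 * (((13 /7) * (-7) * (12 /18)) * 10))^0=1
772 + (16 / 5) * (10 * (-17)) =228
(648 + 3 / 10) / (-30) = -2161 / 100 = -21.61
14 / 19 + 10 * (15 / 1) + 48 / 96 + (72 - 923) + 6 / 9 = -79697 / 114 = -699.10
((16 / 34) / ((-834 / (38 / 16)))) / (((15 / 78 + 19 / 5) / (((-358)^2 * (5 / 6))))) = -395706350 / 11037573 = -35.85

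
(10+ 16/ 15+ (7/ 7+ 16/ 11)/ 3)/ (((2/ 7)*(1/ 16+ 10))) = 15688/ 3795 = 4.13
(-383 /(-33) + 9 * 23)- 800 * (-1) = 33614 /33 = 1018.61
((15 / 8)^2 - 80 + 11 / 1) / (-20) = 4191 / 1280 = 3.27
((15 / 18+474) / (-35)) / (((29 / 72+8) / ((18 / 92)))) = -1998 / 6325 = -0.32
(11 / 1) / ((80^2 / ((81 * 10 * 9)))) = 8019 / 640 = 12.53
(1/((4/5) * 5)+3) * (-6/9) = -13/6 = -2.17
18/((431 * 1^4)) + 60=25878/431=60.04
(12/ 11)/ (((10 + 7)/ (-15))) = -0.96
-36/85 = -0.42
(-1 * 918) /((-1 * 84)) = 153 /14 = 10.93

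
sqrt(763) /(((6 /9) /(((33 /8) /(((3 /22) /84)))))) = 7623 *sqrt(763) /2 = 105282.99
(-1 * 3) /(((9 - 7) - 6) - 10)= 3 /14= 0.21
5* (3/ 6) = 5/ 2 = 2.50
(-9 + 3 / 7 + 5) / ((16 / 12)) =-75 / 28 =-2.68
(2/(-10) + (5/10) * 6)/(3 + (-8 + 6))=2.80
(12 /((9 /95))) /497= 380 /1491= 0.25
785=785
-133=-133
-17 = -17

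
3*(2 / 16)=3 / 8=0.38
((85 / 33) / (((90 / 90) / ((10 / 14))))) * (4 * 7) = 1700 / 33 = 51.52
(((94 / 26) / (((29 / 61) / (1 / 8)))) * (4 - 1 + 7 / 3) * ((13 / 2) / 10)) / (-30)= -0.11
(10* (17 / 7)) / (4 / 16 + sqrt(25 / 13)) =14.84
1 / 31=0.03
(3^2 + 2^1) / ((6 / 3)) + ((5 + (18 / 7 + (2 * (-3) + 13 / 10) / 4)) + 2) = 3891 / 280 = 13.90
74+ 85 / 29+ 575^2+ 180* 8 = 9632116 / 29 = 332141.93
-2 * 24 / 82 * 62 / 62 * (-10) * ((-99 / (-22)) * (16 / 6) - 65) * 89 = -27611.71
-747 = -747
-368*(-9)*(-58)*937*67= -12059594784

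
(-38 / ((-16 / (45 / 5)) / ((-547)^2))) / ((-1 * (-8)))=51164739 / 64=799449.05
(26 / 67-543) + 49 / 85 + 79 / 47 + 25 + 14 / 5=-137192932 / 267665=-512.55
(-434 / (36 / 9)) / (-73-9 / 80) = 8680 / 5849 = 1.48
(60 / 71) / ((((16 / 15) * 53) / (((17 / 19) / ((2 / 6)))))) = 11475 / 285988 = 0.04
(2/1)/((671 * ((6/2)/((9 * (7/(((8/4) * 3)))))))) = 7/671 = 0.01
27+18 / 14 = 198 / 7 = 28.29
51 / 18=17 / 6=2.83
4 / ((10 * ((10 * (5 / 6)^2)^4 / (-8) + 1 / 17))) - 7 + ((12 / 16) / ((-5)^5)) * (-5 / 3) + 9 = 2.00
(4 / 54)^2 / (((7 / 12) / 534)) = 2848 / 567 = 5.02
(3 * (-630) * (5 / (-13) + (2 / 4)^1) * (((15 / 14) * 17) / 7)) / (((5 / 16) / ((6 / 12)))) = -82620 / 91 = -907.91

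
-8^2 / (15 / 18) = -384 / 5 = -76.80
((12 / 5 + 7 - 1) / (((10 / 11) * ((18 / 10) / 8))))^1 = 616 / 15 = 41.07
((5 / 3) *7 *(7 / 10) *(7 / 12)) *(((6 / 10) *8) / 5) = 343 / 75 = 4.57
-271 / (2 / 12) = -1626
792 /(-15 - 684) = -264 /233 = -1.13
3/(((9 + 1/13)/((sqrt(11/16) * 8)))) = 39 * sqrt(11)/59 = 2.19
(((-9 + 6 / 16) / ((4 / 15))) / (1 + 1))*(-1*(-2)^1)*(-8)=1035 / 4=258.75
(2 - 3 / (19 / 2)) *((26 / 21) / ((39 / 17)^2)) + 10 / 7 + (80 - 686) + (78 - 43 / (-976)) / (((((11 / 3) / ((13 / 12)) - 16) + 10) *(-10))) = -9313225049771 / 15491286720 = -601.19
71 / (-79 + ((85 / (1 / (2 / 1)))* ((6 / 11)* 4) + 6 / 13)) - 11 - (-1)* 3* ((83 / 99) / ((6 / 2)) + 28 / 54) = -11538707 / 1379697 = -8.36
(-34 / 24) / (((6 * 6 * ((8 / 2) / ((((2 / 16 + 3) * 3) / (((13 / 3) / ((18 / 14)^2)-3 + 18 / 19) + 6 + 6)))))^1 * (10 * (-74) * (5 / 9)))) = 78489 / 4397281280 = 0.00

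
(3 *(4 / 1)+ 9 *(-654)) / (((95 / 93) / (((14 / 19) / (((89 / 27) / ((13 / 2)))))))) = -15081066 / 1805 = -8355.16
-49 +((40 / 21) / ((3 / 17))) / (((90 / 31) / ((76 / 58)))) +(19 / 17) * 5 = -10773166 / 279531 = -38.54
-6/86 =-3/43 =-0.07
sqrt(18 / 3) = sqrt(6) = 2.45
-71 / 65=-1.09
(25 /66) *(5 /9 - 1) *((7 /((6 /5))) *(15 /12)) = -4375 /3564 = -1.23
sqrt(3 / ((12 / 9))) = 3 / 2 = 1.50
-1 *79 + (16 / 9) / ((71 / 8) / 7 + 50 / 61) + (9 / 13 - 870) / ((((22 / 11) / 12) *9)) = -548725891 / 834327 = -657.69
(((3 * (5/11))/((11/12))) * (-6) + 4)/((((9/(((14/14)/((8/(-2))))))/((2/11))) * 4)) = 149/23958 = 0.01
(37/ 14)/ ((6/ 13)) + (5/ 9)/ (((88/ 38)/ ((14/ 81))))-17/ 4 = 1.52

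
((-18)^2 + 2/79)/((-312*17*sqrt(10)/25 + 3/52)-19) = 163891195000/12009487380637-1835634627840*sqrt(10)/12009487380637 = -0.47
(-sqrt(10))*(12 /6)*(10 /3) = -20*sqrt(10) /3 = -21.08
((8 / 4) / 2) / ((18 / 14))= 7 / 9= 0.78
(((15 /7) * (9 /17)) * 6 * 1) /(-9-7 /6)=-4860 /7259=-0.67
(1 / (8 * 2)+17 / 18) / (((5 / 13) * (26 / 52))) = 377 / 72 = 5.24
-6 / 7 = -0.86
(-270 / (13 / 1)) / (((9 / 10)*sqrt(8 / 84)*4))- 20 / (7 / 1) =-75*sqrt(42) / 26- 20 / 7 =-21.55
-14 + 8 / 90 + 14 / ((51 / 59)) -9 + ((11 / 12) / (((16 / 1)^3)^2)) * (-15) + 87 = 4121692167077 / 51338280960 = 80.28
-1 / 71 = -0.01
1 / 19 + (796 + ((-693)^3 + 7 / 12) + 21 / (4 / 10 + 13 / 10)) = -1289978335291 / 3876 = -332811748.01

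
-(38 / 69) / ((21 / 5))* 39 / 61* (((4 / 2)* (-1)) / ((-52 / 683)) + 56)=-2945 / 427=-6.90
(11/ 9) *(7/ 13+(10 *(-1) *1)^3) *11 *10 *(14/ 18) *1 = -36683570/ 351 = -104511.60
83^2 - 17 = 6872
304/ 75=4.05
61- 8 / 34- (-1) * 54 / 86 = 44878 / 731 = 61.39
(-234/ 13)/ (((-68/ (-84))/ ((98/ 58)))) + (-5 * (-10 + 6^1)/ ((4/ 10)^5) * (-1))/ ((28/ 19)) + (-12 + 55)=-145759727/ 110432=-1319.90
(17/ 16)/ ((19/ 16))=17/ 19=0.89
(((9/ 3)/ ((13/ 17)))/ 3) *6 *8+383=5795/ 13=445.77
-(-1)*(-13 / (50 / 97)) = -1261 / 50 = -25.22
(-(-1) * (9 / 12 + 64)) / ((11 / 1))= 5.89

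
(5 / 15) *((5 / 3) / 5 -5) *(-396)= 616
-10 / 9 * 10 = -100 / 9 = -11.11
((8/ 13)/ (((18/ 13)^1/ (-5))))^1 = -20/ 9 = -2.22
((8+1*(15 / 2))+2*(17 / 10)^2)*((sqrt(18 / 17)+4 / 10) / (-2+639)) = 152 / 11375+228*sqrt(34) / 38675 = 0.05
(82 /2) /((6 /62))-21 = 1208 /3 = 402.67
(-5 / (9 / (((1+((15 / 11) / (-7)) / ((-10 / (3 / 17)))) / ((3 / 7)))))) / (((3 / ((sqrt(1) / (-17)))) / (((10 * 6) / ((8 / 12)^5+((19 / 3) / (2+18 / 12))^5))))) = 9934197525 / 126799170784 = 0.08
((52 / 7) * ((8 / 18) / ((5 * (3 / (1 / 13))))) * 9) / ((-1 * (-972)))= 4 / 25515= 0.00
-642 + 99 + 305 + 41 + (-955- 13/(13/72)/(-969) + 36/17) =-371388/323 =-1149.81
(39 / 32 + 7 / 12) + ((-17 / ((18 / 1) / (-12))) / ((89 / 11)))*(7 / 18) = 180461 / 76896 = 2.35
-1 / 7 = -0.14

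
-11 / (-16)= 11 / 16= 0.69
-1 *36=-36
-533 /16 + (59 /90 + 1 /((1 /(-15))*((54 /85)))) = -40513 /720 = -56.27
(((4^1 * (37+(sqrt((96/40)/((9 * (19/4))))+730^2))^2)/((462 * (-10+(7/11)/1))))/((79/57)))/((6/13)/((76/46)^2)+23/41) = -8900060687318022716/34290741975 - 3281408223392 * sqrt(285)/240035193825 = -259547273.94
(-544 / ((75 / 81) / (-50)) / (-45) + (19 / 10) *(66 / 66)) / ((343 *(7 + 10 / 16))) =-26036 / 104615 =-0.25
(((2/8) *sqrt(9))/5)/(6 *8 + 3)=1/340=0.00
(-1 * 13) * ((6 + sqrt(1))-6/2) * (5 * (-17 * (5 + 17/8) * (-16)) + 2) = -503984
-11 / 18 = -0.61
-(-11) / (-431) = -11 / 431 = -0.03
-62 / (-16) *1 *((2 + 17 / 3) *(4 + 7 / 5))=6417 / 40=160.42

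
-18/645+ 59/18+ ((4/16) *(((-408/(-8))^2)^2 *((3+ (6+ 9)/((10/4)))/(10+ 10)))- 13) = 23562893219/30960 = 761075.36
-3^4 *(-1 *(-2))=-162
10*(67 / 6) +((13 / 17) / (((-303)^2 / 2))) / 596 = 51936657343 / 465104394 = 111.67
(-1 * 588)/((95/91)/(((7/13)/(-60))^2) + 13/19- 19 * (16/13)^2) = -215869108/4748386961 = -0.05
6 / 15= 2 / 5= 0.40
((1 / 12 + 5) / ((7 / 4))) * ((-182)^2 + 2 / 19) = 12796946 / 133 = 96217.64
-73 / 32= -2.28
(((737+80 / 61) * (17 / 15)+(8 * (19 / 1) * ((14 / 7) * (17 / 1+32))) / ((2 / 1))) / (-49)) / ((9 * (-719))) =7580549 / 290127285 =0.03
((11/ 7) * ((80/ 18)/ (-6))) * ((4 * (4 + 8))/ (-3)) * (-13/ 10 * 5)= -22880/ 189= -121.06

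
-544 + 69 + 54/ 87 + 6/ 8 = -54941/ 116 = -473.63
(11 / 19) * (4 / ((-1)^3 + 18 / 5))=220 / 247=0.89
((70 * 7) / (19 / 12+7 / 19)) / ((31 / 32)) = 715008 / 2759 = 259.15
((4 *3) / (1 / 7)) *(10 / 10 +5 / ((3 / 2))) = 364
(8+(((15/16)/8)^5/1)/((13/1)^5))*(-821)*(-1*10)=65680.00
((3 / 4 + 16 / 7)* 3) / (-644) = -255 / 18032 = -0.01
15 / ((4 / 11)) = 165 / 4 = 41.25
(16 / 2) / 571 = 8 / 571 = 0.01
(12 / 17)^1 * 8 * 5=480 / 17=28.24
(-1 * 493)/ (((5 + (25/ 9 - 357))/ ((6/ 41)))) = 0.21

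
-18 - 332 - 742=-1092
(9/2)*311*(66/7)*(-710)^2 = 46562204700/7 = 6651743528.57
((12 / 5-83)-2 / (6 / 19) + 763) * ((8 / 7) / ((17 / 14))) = 162256 / 255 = 636.30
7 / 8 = 0.88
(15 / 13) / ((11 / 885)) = 13275 / 143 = 92.83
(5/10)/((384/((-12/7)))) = -0.00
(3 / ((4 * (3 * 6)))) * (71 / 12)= 71 / 288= 0.25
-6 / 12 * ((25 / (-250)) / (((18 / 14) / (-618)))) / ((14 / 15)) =-103 / 4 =-25.75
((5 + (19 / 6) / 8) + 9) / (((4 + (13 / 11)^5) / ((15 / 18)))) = 556431205 / 292463136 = 1.90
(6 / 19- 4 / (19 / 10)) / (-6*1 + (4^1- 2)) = 17 / 38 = 0.45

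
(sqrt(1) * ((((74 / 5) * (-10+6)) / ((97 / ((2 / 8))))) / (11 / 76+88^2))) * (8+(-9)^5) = 332046584 / 285449175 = 1.16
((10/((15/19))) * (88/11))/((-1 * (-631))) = 0.16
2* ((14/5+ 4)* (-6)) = -408/5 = -81.60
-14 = -14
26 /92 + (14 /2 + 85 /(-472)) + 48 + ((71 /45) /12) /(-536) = 21642526393 /392770080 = 55.10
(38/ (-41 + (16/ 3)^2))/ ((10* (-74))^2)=-171/ 30939400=-0.00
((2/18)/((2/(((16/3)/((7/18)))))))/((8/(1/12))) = 1/126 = 0.01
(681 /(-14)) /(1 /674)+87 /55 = -12621726 /385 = -32783.70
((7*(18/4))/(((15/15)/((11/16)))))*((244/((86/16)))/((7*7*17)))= 6039/5117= 1.18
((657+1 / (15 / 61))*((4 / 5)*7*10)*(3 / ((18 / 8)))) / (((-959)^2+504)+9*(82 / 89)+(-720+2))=0.05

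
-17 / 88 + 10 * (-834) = -733937 / 88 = -8340.19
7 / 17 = 0.41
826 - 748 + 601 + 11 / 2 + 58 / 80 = 27409 / 40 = 685.22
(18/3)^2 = 36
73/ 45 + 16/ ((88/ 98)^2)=116878/ 5445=21.47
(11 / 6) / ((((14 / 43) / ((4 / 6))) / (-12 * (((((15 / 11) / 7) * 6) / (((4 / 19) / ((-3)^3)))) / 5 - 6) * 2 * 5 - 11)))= 16167.07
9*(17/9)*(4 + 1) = 85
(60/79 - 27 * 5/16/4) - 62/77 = -838997/389312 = -2.16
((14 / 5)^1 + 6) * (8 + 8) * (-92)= -64768 / 5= -12953.60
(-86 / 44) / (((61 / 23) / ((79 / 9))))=-6.47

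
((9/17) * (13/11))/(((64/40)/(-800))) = -58500/187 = -312.83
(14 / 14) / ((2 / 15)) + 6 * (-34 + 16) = -201 / 2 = -100.50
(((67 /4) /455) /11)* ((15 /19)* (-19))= -201 /4004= -0.05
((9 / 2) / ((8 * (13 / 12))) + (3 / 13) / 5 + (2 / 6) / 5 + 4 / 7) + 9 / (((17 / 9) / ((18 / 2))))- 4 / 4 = 3999227 / 92820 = 43.09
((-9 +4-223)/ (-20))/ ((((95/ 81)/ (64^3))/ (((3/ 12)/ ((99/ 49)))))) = 86704128/ 275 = 315287.74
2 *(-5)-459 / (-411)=-1217 / 137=-8.88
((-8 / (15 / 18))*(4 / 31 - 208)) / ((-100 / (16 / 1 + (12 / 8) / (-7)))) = -8544744 / 27125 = -315.01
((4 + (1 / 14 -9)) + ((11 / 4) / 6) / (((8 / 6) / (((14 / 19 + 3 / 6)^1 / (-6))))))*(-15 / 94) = 1276655 / 1600256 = 0.80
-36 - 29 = -65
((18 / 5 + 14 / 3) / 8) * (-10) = -31 / 3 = -10.33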